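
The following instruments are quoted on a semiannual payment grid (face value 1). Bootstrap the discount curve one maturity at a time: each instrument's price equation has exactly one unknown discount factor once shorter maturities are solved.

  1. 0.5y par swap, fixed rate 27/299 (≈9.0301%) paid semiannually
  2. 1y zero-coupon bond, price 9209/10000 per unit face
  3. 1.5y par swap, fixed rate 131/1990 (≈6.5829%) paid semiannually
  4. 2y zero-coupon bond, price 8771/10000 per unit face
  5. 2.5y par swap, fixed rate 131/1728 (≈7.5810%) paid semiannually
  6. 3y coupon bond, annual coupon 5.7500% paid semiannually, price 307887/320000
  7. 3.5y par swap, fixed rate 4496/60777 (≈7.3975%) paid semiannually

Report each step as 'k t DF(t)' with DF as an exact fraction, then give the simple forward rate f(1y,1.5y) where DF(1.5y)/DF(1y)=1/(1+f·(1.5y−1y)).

step 1 [0.5y] swap r/2=27/598: DF=(1 − 27/598·(0))/(1+27/598) = 598/625 ≈ 0.956800
step 2 [1y] zero: DF = P = 9209/10000 ≈ 0.920900
step 3 [1.5y] swap r/2=131/3980: DF=(1 − 131/3980·(0.956800+0.920900))/(1+131/3980) = 9083/10000 ≈ 0.908300
step 4 [2y] zero: DF = P = 8771/10000 ≈ 0.877100
step 5 [2.5y] swap r/2=131/3456: DF=(1 − 131/3456·(0.956800+0.920900+0.908300+0.877100))/(1+131/3456) = 8297/10000 ≈ 0.829700
step 6 [3y] bond c/2=23/800: DF=(307887/320000 − 23/800·(0.956800+0.920900+0.908300+0.877100+0.829700))/(1+23/800) = 8097/10000 ≈ 0.809700
step 7 [3.5y] swap r/2=2248/60777: DF=(1 − 2248/60777·(0.956800+0.920900+0.908300+0.877100+0.829700+0.809700))/(1+2248/60777) = 969/1250 ≈ 0.775200

1 1/2 598/625
2 1 9209/10000
3 3/2 9083/10000
4 2 8771/10000
5 5/2 8297/10000
6 3 8097/10000
7 7/2 969/1250
f(1y,1.5y) = ((9209/10000)/(9083/10000) − 1)/(1/2) = 252/9083 ≈ 2.7744%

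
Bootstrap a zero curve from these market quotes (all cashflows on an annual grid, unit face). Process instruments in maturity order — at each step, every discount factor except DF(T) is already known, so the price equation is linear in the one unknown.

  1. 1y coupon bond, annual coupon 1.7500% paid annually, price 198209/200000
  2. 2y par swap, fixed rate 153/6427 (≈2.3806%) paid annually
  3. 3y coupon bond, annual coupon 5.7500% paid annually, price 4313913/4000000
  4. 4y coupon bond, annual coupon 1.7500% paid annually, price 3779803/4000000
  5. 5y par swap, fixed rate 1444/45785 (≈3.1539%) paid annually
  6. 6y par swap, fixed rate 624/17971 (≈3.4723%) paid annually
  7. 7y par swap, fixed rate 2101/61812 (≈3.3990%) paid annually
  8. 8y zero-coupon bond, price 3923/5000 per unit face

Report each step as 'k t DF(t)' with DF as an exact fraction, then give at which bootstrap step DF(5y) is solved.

step 1 [1y] bond c/1=7/400: DF=(198209/200000 − 7/400·(0))/(1+7/400) = 487/500 ≈ 0.974000
step 2 [2y] swap r/1=153/6427: DF=(1 − 153/6427·(0.974000))/(1+153/6427) = 9541/10000 ≈ 0.954100
step 3 [3y] bond c/1=23/400: DF=(4313913/4000000 − 23/400·(0.974000+0.954100))/(1+23/400) = 183/200 ≈ 0.915000
step 4 [4y] bond c/1=7/400: DF=(3779803/4000000 − 7/400·(0.974000+0.954100+0.915000))/(1+7/400) = 4399/5000 ≈ 0.879800
step 5 [5y] swap r/1=1444/45785: DF=(1 − 1444/45785·(0.974000+0.954100+0.915000+0.879800))/(1+1444/45785) = 2139/2500 ≈ 0.855600
step 6 [6y] swap r/1=624/17971: DF=(1 − 624/17971·(0.974000+0.954100+0.915000+0.879800+0.855600))/(1+624/17971) = 508/625 ≈ 0.812800
step 7 [7y] swap r/1=2101/61812: DF=(1 − 2101/61812·(0.974000+0.954100+0.915000+0.879800+0.855600+0.812800))/(1+2101/61812) = 7899/10000 ≈ 0.789900
step 8 [8y] zero: DF = P = 3923/5000 ≈ 0.784600

1 1 487/500
2 2 9541/10000
3 3 183/200
4 4 4399/5000
5 5 2139/2500
6 6 508/625
7 7 7899/10000
8 8 3923/5000
DF(5y) is solved at step 5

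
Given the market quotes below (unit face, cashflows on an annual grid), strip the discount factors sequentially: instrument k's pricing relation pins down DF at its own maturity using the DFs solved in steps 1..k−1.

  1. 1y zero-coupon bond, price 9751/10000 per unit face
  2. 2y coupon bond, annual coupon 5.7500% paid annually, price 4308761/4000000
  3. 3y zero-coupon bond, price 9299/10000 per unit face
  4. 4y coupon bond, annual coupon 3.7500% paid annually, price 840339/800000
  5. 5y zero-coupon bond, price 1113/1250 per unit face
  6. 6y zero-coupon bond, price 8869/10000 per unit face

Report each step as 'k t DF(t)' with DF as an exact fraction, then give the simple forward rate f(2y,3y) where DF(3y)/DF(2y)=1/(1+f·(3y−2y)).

1 1 9751/10000
2 2 1207/1250
3 3 9299/10000
4 4 9087/10000
5 5 1113/1250
6 6 8869/10000
f(2y,3y) = ((1207/1250)/(9299/10000) − 1)/(1) = 21/547 ≈ 3.8391%

step 1 [1y] zero: DF = P = 9751/10000 ≈ 0.975100
step 2 [2y] bond c/1=23/400: DF=(4308761/4000000 − 23/400·(0.975100))/(1+23/400) = 1207/1250 ≈ 0.965600
step 3 [3y] zero: DF = P = 9299/10000 ≈ 0.929900
step 4 [4y] bond c/1=3/80: DF=(840339/800000 − 3/80·(0.975100+0.965600+0.929900))/(1+3/80) = 9087/10000 ≈ 0.908700
step 5 [5y] zero: DF = P = 1113/1250 ≈ 0.890400
step 6 [6y] zero: DF = P = 8869/10000 ≈ 0.886900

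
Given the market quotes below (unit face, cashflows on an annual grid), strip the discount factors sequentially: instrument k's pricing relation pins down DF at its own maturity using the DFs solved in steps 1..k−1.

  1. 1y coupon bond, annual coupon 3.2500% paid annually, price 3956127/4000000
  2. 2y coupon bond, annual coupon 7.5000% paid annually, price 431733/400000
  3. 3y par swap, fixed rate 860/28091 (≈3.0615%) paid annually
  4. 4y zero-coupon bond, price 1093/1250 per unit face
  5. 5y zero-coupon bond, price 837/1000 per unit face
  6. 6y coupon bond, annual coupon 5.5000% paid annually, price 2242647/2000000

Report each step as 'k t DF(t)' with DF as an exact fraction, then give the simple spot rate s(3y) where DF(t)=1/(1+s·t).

1 1 9579/10000
2 2 2343/2500
3 3 457/500
4 4 1093/1250
5 5 837/1000
6 6 517/625
s(3y) = (1/(457/500) − 1)/(3) = 43/1371 ≈ 3.1364%

step 1 [1y] bond c/1=13/400: DF=(3956127/4000000 − 13/400·(0))/(1+13/400) = 9579/10000 ≈ 0.957900
step 2 [2y] bond c/1=3/40: DF=(431733/400000 − 3/40·(0.957900))/(1+3/40) = 2343/2500 ≈ 0.937200
step 3 [3y] swap r/1=860/28091: DF=(1 − 860/28091·(0.957900+0.937200))/(1+860/28091) = 457/500 ≈ 0.914000
step 4 [4y] zero: DF = P = 1093/1250 ≈ 0.874400
step 5 [5y] zero: DF = P = 837/1000 ≈ 0.837000
step 6 [6y] bond c/1=11/200: DF=(2242647/2000000 − 11/200·(0.957900+0.937200+0.914000+0.874400+0.837000))/(1+11/200) = 517/625 ≈ 0.827200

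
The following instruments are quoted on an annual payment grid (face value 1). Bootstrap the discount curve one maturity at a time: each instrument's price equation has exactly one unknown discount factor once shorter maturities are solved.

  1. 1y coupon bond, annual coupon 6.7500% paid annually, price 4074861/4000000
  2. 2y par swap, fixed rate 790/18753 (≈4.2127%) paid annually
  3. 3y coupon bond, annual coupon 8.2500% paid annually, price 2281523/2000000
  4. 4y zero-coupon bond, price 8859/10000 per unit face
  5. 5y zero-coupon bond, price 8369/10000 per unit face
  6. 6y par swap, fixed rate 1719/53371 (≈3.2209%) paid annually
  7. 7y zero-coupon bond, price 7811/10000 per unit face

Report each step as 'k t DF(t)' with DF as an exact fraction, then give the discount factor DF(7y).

step 1 [1y] bond c/1=27/400: DF=(4074861/4000000 − 27/400·(0))/(1+27/400) = 9543/10000 ≈ 0.954300
step 2 [2y] swap r/1=790/18753: DF=(1 − 790/18753·(0.954300))/(1+790/18753) = 921/1000 ≈ 0.921000
step 3 [3y] bond c/1=33/400: DF=(2281523/2000000 − 33/400·(0.954300+0.921000))/(1+33/400) = 9109/10000 ≈ 0.910900
step 4 [4y] zero: DF = P = 8859/10000 ≈ 0.885900
step 5 [5y] zero: DF = P = 8369/10000 ≈ 0.836900
step 6 [6y] swap r/1=1719/53371: DF=(1 − 1719/53371·(0.954300+0.921000+0.910900+0.885900+0.836900))/(1+1719/53371) = 8281/10000 ≈ 0.828100
step 7 [7y] zero: DF = P = 7811/10000 ≈ 0.781100

1 1 9543/10000
2 2 921/1000
3 3 9109/10000
4 4 8859/10000
5 5 8369/10000
6 6 8281/10000
7 7 7811/10000
DF(7y) = 7811/10000 ≈ 0.781100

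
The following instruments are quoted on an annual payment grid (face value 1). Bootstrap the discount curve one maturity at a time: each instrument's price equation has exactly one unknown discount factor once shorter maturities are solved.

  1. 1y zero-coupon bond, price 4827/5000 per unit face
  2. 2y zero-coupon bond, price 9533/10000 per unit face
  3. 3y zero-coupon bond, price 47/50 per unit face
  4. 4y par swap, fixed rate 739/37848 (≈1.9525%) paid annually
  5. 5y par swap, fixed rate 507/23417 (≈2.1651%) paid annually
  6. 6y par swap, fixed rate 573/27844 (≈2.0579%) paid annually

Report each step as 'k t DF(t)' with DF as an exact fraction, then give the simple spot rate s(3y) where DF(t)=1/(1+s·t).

1 1 4827/5000
2 2 9533/10000
3 3 47/50
4 4 9261/10000
5 5 4493/5000
6 6 4427/5000
s(3y) = (1/(47/50) − 1)/(3) = 1/47 ≈ 2.1277%

step 1 [1y] zero: DF = P = 4827/5000 ≈ 0.965400
step 2 [2y] zero: DF = P = 9533/10000 ≈ 0.953300
step 3 [3y] zero: DF = P = 47/50 ≈ 0.940000
step 4 [4y] swap r/1=739/37848: DF=(1 − 739/37848·(0.965400+0.953300+0.940000))/(1+739/37848) = 9261/10000 ≈ 0.926100
step 5 [5y] swap r/1=507/23417: DF=(1 − 507/23417·(0.965400+0.953300+0.940000+0.926100))/(1+507/23417) = 4493/5000 ≈ 0.898600
step 6 [6y] swap r/1=573/27844: DF=(1 − 573/27844·(0.965400+0.953300+0.940000+0.926100+0.898600))/(1+573/27844) = 4427/5000 ≈ 0.885400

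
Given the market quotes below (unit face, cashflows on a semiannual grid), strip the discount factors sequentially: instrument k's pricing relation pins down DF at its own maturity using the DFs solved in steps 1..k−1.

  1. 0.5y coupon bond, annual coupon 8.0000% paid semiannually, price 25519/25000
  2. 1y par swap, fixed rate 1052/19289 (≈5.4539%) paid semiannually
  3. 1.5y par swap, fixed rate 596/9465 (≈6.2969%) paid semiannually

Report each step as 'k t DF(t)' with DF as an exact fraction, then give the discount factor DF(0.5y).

1 1/2 1963/2000
2 1 4737/5000
3 3/2 4553/5000
DF(0.5y) = 1963/2000 ≈ 0.981500

step 1 [0.5y] bond c/2=1/25: DF=(25519/25000 − 1/25·(0))/(1+1/25) = 1963/2000 ≈ 0.981500
step 2 [1y] swap r/2=526/19289: DF=(1 − 526/19289·(0.981500))/(1+526/19289) = 4737/5000 ≈ 0.947400
step 3 [1.5y] swap r/2=298/9465: DF=(1 − 298/9465·(0.981500+0.947400))/(1+298/9465) = 4553/5000 ≈ 0.910600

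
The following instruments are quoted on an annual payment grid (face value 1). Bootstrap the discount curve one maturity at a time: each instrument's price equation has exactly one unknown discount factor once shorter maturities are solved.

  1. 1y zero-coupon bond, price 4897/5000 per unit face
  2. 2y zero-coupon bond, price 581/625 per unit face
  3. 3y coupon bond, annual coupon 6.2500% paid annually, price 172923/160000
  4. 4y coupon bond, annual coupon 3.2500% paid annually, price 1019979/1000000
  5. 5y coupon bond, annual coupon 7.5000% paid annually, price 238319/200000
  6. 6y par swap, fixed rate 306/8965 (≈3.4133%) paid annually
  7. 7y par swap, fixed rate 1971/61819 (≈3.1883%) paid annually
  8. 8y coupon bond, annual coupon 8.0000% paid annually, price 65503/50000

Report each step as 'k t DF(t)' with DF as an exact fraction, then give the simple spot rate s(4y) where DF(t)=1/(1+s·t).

1 1 4897/5000
2 2 581/625
3 3 9049/10000
4 4 8993/10000
5 5 4247/5000
6 6 2041/2500
7 7 8029/10000
8 8 7551/10000
s(4y) = (1/(8993/10000) − 1)/(4) = 1007/35972 ≈ 2.7994%

step 1 [1y] zero: DF = P = 4897/5000 ≈ 0.979400
step 2 [2y] zero: DF = P = 581/625 ≈ 0.929600
step 3 [3y] bond c/1=1/16: DF=(172923/160000 − 1/16·(0.979400+0.929600))/(1+1/16) = 9049/10000 ≈ 0.904900
step 4 [4y] bond c/1=13/400: DF=(1019979/1000000 − 13/400·(0.979400+0.929600+0.904900))/(1+13/400) = 8993/10000 ≈ 0.899300
step 5 [5y] bond c/1=3/40: DF=(238319/200000 − 3/40·(0.979400+0.929600+0.904900+0.899300))/(1+3/40) = 4247/5000 ≈ 0.849400
step 6 [6y] swap r/1=306/8965: DF=(1 − 306/8965·(0.979400+0.929600+0.904900+0.899300+0.849400))/(1+306/8965) = 2041/2500 ≈ 0.816400
step 7 [7y] swap r/1=1971/61819: DF=(1 − 1971/61819·(0.979400+0.929600+0.904900+0.899300+0.849400+0.816400))/(1+1971/61819) = 8029/10000 ≈ 0.802900
step 8 [8y] bond c/1=2/25: DF=(65503/50000 − 2/25·(0.979400+0.929600+0.904900+0.899300+0.849400+0.816400+0.802900))/(1+2/25) = 7551/10000 ≈ 0.755100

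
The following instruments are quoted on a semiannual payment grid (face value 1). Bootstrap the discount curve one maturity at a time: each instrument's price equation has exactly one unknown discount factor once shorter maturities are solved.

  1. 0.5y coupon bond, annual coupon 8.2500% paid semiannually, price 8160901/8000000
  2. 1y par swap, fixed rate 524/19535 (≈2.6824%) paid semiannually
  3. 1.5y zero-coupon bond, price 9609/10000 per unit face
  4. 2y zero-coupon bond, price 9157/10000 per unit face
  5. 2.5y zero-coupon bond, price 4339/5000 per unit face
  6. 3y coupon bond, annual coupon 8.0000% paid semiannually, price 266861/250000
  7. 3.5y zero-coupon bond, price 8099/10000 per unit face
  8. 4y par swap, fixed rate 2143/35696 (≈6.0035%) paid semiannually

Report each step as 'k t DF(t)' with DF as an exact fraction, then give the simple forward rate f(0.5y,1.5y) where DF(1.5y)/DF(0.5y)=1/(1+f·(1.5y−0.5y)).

step 1 [0.5y] bond c/2=33/800: DF=(8160901/8000000 − 33/800·(0))/(1+33/800) = 9797/10000 ≈ 0.979700
step 2 [1y] swap r/2=262/19535: DF=(1 − 262/19535·(0.979700))/(1+262/19535) = 4869/5000 ≈ 0.973800
step 3 [1.5y] zero: DF = P = 9609/10000 ≈ 0.960900
step 4 [2y] zero: DF = P = 9157/10000 ≈ 0.915700
step 5 [2.5y] zero: DF = P = 4339/5000 ≈ 0.867800
step 6 [3y] bond c/2=1/25: DF=(266861/250000 − 1/25·(0.979700+0.973800+0.960900+0.915700+0.867800))/(1+1/25) = 8457/10000 ≈ 0.845700
step 7 [3.5y] zero: DF = P = 8099/10000 ≈ 0.809900
step 8 [4y] swap r/2=2143/71392: DF=(1 − 2143/71392·(0.979700+0.973800+0.960900+0.915700+0.867800+0.845700+0.809900))/(1+2143/71392) = 7857/10000 ≈ 0.785700

1 1/2 9797/10000
2 1 4869/5000
3 3/2 9609/10000
4 2 9157/10000
5 5/2 4339/5000
6 3 8457/10000
7 7/2 8099/10000
8 4 7857/10000
f(0.5y,1.5y) = ((9797/10000)/(9609/10000) − 1)/(1) = 188/9609 ≈ 1.9565%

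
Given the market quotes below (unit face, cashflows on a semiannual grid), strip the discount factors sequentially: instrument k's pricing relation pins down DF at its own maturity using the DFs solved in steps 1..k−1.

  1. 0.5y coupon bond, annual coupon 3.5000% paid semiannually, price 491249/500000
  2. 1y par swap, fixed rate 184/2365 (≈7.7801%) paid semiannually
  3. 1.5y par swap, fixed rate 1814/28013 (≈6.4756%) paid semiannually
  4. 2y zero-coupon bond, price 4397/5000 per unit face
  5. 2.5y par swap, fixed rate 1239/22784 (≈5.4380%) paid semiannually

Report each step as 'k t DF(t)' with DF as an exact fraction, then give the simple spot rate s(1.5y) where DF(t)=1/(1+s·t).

step 1 [0.5y] bond c/2=7/400: DF=(491249/500000 − 7/400·(0))/(1+7/400) = 1207/1250 ≈ 0.965600
step 2 [1y] swap r/2=92/2365: DF=(1 − 92/2365·(0.965600))/(1+92/2365) = 579/625 ≈ 0.926400
step 3 [1.5y] swap r/2=907/28013: DF=(1 − 907/28013·(0.965600+0.926400))/(1+907/28013) = 9093/10000 ≈ 0.909300
step 4 [2y] zero: DF = P = 4397/5000 ≈ 0.879400
step 5 [2.5y] swap r/2=1239/45568: DF=(1 − 1239/45568·(0.965600+0.926400+0.909300+0.879400))/(1+1239/45568) = 8761/10000 ≈ 0.876100

1 1/2 1207/1250
2 1 579/625
3 3/2 9093/10000
4 2 4397/5000
5 5/2 8761/10000
s(1.5y) = (1/(9093/10000) − 1)/(3/2) = 1814/27279 ≈ 6.6498%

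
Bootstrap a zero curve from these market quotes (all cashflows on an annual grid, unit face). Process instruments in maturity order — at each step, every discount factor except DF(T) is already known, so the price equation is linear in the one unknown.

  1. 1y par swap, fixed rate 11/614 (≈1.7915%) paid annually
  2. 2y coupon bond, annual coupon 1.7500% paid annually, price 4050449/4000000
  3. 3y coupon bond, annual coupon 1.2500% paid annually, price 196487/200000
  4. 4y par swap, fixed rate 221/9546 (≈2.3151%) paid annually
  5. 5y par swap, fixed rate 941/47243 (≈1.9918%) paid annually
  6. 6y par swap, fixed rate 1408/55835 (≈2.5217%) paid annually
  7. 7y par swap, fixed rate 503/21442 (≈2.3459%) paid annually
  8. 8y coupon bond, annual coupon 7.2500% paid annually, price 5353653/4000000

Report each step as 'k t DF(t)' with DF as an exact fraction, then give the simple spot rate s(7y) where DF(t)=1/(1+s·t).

1 1 614/625
2 2 9783/10000
3 3 9461/10000
4 4 2279/2500
5 5 9059/10000
6 6 537/625
7 7 8491/10000
8 8 8131/10000
s(7y) = (1/(8491/10000) − 1)/(7) = 1509/59437 ≈ 2.5388%

step 1 [1y] swap r/1=11/614: DF=(1 − 11/614·(0))/(1+11/614) = 614/625 ≈ 0.982400
step 2 [2y] bond c/1=7/400: DF=(4050449/4000000 − 7/400·(0.982400))/(1+7/400) = 9783/10000 ≈ 0.978300
step 3 [3y] bond c/1=1/80: DF=(196487/200000 − 1/80·(0.982400+0.978300))/(1+1/80) = 9461/10000 ≈ 0.946100
step 4 [4y] swap r/1=221/9546: DF=(1 − 221/9546·(0.982400+0.978300+0.946100))/(1+221/9546) = 2279/2500 ≈ 0.911600
step 5 [5y] swap r/1=941/47243: DF=(1 − 941/47243·(0.982400+0.978300+0.946100+0.911600))/(1+941/47243) = 9059/10000 ≈ 0.905900
step 6 [6y] swap r/1=1408/55835: DF=(1 − 1408/55835·(0.982400+0.978300+0.946100+0.911600+0.905900))/(1+1408/55835) = 537/625 ≈ 0.859200
step 7 [7y] swap r/1=503/21442: DF=(1 − 503/21442·(0.982400+0.978300+0.946100+0.911600+0.905900+0.859200))/(1+503/21442) = 8491/10000 ≈ 0.849100
step 8 [8y] bond c/1=29/400: DF=(5353653/4000000 − 29/400·(0.982400+0.978300+0.946100+0.911600+0.905900+0.859200+0.849100))/(1+29/400) = 8131/10000 ≈ 0.813100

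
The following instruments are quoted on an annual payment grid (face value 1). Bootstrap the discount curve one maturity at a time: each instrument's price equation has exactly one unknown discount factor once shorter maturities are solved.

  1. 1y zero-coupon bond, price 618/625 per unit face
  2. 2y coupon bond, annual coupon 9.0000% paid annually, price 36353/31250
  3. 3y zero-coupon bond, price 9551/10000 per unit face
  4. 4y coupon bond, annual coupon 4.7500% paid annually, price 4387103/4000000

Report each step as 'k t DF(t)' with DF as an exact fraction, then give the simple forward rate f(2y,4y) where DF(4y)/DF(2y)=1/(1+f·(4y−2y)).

step 1 [1y] zero: DF = P = 618/625 ≈ 0.988800
step 2 [2y] bond c/1=9/100: DF=(36353/31250 − 9/100·(0.988800))/(1+9/100) = 616/625 ≈ 0.985600
step 3 [3y] zero: DF = P = 9551/10000 ≈ 0.955100
step 4 [4y] bond c/1=19/400: DF=(4387103/4000000 − 19/400·(0.988800+0.985600+0.955100))/(1+19/400) = 4571/5000 ≈ 0.914200

1 1 618/625
2 2 616/625
3 3 9551/10000
4 4 4571/5000
f(2y,4y) = ((616/625)/(4571/5000) − 1)/(2) = 51/1306 ≈ 3.9051%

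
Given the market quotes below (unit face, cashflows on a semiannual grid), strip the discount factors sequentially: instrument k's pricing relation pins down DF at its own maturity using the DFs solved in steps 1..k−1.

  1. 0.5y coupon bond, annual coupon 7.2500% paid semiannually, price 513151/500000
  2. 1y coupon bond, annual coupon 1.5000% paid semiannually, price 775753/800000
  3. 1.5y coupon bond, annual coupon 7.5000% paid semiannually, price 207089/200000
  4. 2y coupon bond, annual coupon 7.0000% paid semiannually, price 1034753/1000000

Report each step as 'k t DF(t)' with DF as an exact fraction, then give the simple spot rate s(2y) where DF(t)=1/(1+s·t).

1 1/2 619/625
2 1 9551/10000
3 3/2 9277/10000
4 2 4513/5000
s(2y) = (1/(4513/5000) − 1)/(2) = 487/9026 ≈ 5.3955%

step 1 [0.5y] bond c/2=29/800: DF=(513151/500000 − 29/800·(0))/(1+29/800) = 619/625 ≈ 0.990400
step 2 [1y] bond c/2=3/400: DF=(775753/800000 − 3/400·(0.990400))/(1+3/400) = 9551/10000 ≈ 0.955100
step 3 [1.5y] bond c/2=3/80: DF=(207089/200000 − 3/80·(0.990400+0.955100))/(1+3/80) = 9277/10000 ≈ 0.927700
step 4 [2y] bond c/2=7/200: DF=(1034753/1000000 − 7/200·(0.990400+0.955100+0.927700))/(1+7/200) = 4513/5000 ≈ 0.902600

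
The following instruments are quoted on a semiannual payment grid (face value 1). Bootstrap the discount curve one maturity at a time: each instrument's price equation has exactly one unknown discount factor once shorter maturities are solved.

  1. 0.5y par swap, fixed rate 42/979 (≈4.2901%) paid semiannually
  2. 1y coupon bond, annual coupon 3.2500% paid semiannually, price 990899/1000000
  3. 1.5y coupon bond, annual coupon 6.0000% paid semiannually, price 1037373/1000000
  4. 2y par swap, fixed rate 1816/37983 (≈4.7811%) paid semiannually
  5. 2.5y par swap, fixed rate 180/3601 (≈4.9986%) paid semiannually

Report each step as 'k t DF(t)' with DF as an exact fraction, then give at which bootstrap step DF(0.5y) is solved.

1 1/2 979/1000
2 1 4797/5000
3 3/2 9507/10000
4 2 2273/2500
5 5/2 883/1000
DF(0.5y) is solved at step 1

step 1 [0.5y] swap r/2=21/979: DF=(1 − 21/979·(0))/(1+21/979) = 979/1000 ≈ 0.979000
step 2 [1y] bond c/2=13/800: DF=(990899/1000000 − 13/800·(0.979000))/(1+13/800) = 4797/5000 ≈ 0.959400
step 3 [1.5y] bond c/2=3/100: DF=(1037373/1000000 − 3/100·(0.979000+0.959400))/(1+3/100) = 9507/10000 ≈ 0.950700
step 4 [2y] swap r/2=908/37983: DF=(1 − 908/37983·(0.979000+0.959400+0.950700))/(1+908/37983) = 2273/2500 ≈ 0.909200
step 5 [2.5y] swap r/2=90/3601: DF=(1 − 90/3601·(0.979000+0.959400+0.950700+0.909200))/(1+90/3601) = 883/1000 ≈ 0.883000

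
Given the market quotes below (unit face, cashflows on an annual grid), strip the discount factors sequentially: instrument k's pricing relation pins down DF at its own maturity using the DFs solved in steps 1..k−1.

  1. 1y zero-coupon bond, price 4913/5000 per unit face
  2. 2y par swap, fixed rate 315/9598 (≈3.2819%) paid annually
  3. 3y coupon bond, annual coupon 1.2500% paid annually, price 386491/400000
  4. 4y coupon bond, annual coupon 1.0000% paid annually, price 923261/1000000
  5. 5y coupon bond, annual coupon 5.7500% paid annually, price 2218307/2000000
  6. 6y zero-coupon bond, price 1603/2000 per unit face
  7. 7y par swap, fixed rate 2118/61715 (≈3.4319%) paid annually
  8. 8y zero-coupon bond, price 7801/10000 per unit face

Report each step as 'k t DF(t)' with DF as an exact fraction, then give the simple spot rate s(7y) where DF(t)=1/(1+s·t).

step 1 [1y] zero: DF = P = 4913/5000 ≈ 0.982600
step 2 [2y] swap r/1=315/9598: DF=(1 − 315/9598·(0.982600))/(1+315/9598) = 937/1000 ≈ 0.937000
step 3 [3y] bond c/1=1/80: DF=(386491/400000 − 1/80·(0.982600+0.937000))/(1+1/80) = 4653/5000 ≈ 0.930600
step 4 [4y] bond c/1=1/100: DF=(923261/1000000 − 1/100·(0.982600+0.937000+0.930600))/(1+1/100) = 8859/10000 ≈ 0.885900
step 5 [5y] bond c/1=23/400: DF=(2218307/2000000 − 23/400·(0.982600+0.937000+0.930600+0.885900))/(1+23/400) = 8457/10000 ≈ 0.845700
step 6 [6y] zero: DF = P = 1603/2000 ≈ 0.801500
step 7 [7y] swap r/1=2118/61715: DF=(1 − 2118/61715·(0.982600+0.937000+0.930600+0.885900+0.845700+0.801500))/(1+2118/61715) = 3941/5000 ≈ 0.788200
step 8 [8y] zero: DF = P = 7801/10000 ≈ 0.780100

1 1 4913/5000
2 2 937/1000
3 3 4653/5000
4 4 8859/10000
5 5 8457/10000
6 6 1603/2000
7 7 3941/5000
8 8 7801/10000
s(7y) = (1/(3941/5000) − 1)/(7) = 1059/27587 ≈ 3.8388%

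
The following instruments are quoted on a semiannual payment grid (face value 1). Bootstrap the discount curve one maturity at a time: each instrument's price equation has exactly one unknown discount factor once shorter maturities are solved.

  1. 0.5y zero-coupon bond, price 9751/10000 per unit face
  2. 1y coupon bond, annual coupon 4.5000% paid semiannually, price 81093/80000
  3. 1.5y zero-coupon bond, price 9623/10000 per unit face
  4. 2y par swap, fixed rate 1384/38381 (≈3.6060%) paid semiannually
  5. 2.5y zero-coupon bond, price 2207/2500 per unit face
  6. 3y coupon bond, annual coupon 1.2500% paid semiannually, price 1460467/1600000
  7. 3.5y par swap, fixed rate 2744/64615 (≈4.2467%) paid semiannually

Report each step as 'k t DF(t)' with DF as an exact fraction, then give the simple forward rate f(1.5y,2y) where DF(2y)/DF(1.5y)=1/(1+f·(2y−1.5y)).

step 1 [0.5y] zero: DF = P = 9751/10000 ≈ 0.975100
step 2 [1y] bond c/2=9/400: DF=(81093/80000 − 9/400·(0.975100))/(1+9/400) = 9699/10000 ≈ 0.969900
step 3 [1.5y] zero: DF = P = 9623/10000 ≈ 0.962300
step 4 [2y] swap r/2=692/38381: DF=(1 − 692/38381·(0.975100+0.969900+0.962300))/(1+692/38381) = 2327/2500 ≈ 0.930800
step 5 [2.5y] zero: DF = P = 2207/2500 ≈ 0.882800
step 6 [3y] bond c/2=1/160: DF=(1460467/1600000 − 1/160·(0.975100+0.969900+0.962300+0.930800+0.882800))/(1+1/160) = 4389/5000 ≈ 0.877800
step 7 [3.5y] swap r/2=1372/64615: DF=(1 − 1372/64615·(0.975100+0.969900+0.962300+0.930800+0.882800+0.877800))/(1+1372/64615) = 2157/2500 ≈ 0.862800

1 1/2 9751/10000
2 1 9699/10000
3 3/2 9623/10000
4 2 2327/2500
5 5/2 2207/2500
6 3 4389/5000
7 7/2 2157/2500
f(1.5y,2y) = ((9623/10000)/(2327/2500) − 1)/(1/2) = 315/4654 ≈ 6.7684%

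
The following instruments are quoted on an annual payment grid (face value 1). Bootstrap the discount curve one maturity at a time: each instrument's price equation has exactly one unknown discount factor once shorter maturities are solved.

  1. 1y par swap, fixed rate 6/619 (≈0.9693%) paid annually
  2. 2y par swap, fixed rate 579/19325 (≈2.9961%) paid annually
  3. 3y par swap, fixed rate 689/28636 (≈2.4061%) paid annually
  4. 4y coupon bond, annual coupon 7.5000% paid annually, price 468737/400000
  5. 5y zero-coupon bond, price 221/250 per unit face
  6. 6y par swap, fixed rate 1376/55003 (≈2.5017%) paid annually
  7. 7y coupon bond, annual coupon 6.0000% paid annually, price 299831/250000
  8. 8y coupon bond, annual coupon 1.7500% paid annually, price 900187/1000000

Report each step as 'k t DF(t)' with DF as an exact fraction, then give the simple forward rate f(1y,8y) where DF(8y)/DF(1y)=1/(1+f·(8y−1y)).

1 1 619/625
2 2 9421/10000
3 3 9311/10000
4 4 8903/10000
5 5 221/250
6 6 539/625
7 7 8201/10000
8 8 97/125
f(1y,8y) = ((619/625)/(97/125) − 1)/(7) = 134/3395 ≈ 3.9470%

step 1 [1y] swap r/1=6/619: DF=(1 − 6/619·(0))/(1+6/619) = 619/625 ≈ 0.990400
step 2 [2y] swap r/1=579/19325: DF=(1 − 579/19325·(0.990400))/(1+579/19325) = 9421/10000 ≈ 0.942100
step 3 [3y] swap r/1=689/28636: DF=(1 − 689/28636·(0.990400+0.942100))/(1+689/28636) = 9311/10000 ≈ 0.931100
step 4 [4y] bond c/1=3/40: DF=(468737/400000 − 3/40·(0.990400+0.942100+0.931100))/(1+3/40) = 8903/10000 ≈ 0.890300
step 5 [5y] zero: DF = P = 221/250 ≈ 0.884000
step 6 [6y] swap r/1=1376/55003: DF=(1 − 1376/55003·(0.990400+0.942100+0.931100+0.890300+0.884000))/(1+1376/55003) = 539/625 ≈ 0.862400
step 7 [7y] bond c/1=3/50: DF=(299831/250000 − 3/50·(0.990400+0.942100+0.931100+0.890300+0.884000+0.862400))/(1+3/50) = 8201/10000 ≈ 0.820100
step 8 [8y] bond c/1=7/400: DF=(900187/1000000 − 7/400·(0.990400+0.942100+0.931100+0.890300+0.884000+0.862400+0.820100))/(1+7/400) = 97/125 ≈ 0.776000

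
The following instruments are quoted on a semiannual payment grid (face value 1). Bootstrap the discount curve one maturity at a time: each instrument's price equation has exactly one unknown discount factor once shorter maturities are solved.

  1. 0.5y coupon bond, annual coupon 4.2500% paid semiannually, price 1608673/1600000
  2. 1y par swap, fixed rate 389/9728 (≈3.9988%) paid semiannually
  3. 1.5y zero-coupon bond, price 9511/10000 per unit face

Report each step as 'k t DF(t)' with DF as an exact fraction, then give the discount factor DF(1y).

step 1 [0.5y] bond c/2=17/800: DF=(1608673/1600000 − 17/800·(0))/(1+17/800) = 1969/2000 ≈ 0.984500
step 2 [1y] swap r/2=389/19456: DF=(1 − 389/19456·(0.984500))/(1+389/19456) = 9611/10000 ≈ 0.961100
step 3 [1.5y] zero: DF = P = 9511/10000 ≈ 0.951100

1 1/2 1969/2000
2 1 9611/10000
3 3/2 9511/10000
DF(1y) = 9611/10000 ≈ 0.961100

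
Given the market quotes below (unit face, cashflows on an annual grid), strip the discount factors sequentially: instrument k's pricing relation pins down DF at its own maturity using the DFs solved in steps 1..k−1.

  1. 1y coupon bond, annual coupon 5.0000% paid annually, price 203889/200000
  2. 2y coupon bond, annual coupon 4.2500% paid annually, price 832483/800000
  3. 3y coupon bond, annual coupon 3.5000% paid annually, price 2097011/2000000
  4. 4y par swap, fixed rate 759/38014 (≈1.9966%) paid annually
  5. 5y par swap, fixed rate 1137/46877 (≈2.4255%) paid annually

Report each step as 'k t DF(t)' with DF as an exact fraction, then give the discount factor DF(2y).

step 1 [1y] bond c/1=1/20: DF=(203889/200000 − 1/20·(0))/(1+1/20) = 9709/10000 ≈ 0.970900
step 2 [2y] bond c/1=17/400: DF=(832483/800000 − 17/400·(0.970900))/(1+17/400) = 4793/5000 ≈ 0.958600
step 3 [3y] bond c/1=7/200: DF=(2097011/2000000 − 7/200·(0.970900+0.958600))/(1+7/200) = 4739/5000 ≈ 0.947800
step 4 [4y] swap r/1=759/38014: DF=(1 − 759/38014·(0.970900+0.958600+0.947800))/(1+759/38014) = 9241/10000 ≈ 0.924100
step 5 [5y] swap r/1=1137/46877: DF=(1 − 1137/46877·(0.970900+0.958600+0.947800+0.924100))/(1+1137/46877) = 8863/10000 ≈ 0.886300

1 1 9709/10000
2 2 4793/5000
3 3 4739/5000
4 4 9241/10000
5 5 8863/10000
DF(2y) = 4793/5000 ≈ 0.958600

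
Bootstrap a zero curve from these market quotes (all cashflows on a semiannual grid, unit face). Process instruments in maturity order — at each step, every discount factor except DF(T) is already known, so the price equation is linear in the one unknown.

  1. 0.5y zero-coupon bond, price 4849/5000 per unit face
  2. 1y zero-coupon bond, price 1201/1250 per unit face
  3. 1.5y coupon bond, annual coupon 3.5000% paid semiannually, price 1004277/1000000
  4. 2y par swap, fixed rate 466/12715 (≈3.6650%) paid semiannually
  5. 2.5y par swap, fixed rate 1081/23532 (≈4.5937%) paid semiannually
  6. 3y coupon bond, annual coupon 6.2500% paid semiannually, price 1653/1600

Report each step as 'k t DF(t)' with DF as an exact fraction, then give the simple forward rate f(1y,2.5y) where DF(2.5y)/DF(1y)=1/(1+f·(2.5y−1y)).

1 1/2 4849/5000
2 1 1201/1250
3 3/2 4769/5000
4 2 9301/10000
5 5/2 8919/10000
6 3 537/625
f(1y,2.5y) = ((1201/1250)/(8919/10000) − 1)/(3/2) = 1378/26757 ≈ 5.1501%

step 1 [0.5y] zero: DF = P = 4849/5000 ≈ 0.969800
step 2 [1y] zero: DF = P = 1201/1250 ≈ 0.960800
step 3 [1.5y] bond c/2=7/400: DF=(1004277/1000000 − 7/400·(0.969800+0.960800))/(1+7/400) = 4769/5000 ≈ 0.953800
step 4 [2y] swap r/2=233/12715: DF=(1 − 233/12715·(0.969800+0.960800+0.953800))/(1+233/12715) = 9301/10000 ≈ 0.930100
step 5 [2.5y] swap r/2=1081/47064: DF=(1 − 1081/47064·(0.969800+0.960800+0.953800+0.930100))/(1+1081/47064) = 8919/10000 ≈ 0.891900
step 6 [3y] bond c/2=1/32: DF=(1653/1600 − 1/32·(0.969800+0.960800+0.953800+0.930100+0.891900))/(1+1/32) = 537/625 ≈ 0.859200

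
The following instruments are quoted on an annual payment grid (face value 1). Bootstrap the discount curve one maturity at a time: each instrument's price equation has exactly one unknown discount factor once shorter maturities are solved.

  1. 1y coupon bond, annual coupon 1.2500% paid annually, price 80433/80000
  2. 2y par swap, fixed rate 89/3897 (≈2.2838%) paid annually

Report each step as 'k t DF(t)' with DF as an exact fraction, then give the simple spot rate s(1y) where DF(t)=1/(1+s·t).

1 1 993/1000
2 2 1911/2000
s(1y) = (1/(993/1000) − 1)/(1) = 7/993 ≈ 0.7049%

step 1 [1y] bond c/1=1/80: DF=(80433/80000 − 1/80·(0))/(1+1/80) = 993/1000 ≈ 0.993000
step 2 [2y] swap r/1=89/3897: DF=(1 − 89/3897·(0.993000))/(1+89/3897) = 1911/2000 ≈ 0.955500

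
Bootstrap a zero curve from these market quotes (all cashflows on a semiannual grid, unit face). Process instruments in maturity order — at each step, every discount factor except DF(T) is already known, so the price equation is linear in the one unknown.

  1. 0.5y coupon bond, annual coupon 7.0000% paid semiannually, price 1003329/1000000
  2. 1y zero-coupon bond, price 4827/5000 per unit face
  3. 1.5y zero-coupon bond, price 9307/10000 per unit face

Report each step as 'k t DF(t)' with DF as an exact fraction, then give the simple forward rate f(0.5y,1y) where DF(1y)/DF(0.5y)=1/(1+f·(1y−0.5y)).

step 1 [0.5y] bond c/2=7/200: DF=(1003329/1000000 − 7/200·(0))/(1+7/200) = 4847/5000 ≈ 0.969400
step 2 [1y] zero: DF = P = 4827/5000 ≈ 0.965400
step 3 [1.5y] zero: DF = P = 9307/10000 ≈ 0.930700

1 1/2 4847/5000
2 1 4827/5000
3 3/2 9307/10000
f(0.5y,1y) = ((4847/5000)/(4827/5000) − 1)/(1/2) = 40/4827 ≈ 0.8287%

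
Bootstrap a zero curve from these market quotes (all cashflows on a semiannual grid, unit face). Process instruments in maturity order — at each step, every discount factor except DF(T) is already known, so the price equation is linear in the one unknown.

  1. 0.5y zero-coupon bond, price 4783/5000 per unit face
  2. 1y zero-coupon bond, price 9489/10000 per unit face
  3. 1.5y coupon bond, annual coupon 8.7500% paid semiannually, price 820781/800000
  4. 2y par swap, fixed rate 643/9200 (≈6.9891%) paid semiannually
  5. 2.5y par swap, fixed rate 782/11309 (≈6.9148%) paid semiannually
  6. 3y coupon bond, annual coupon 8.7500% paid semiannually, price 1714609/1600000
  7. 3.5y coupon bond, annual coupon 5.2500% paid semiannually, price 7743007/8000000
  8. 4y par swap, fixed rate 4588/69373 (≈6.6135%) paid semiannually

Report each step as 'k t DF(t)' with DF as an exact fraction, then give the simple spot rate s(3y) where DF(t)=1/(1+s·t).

1 1/2 4783/5000
2 1 9489/10000
3 3/2 9031/10000
4 2 4357/5000
5 5/2 2109/2500
6 3 8371/10000
7 7/2 403/500
8 4 3853/5000
s(3y) = (1/(8371/10000) − 1)/(3) = 543/8371 ≈ 6.4867%

step 1 [0.5y] zero: DF = P = 4783/5000 ≈ 0.956600
step 2 [1y] zero: DF = P = 9489/10000 ≈ 0.948900
step 3 [1.5y] bond c/2=7/160: DF=(820781/800000 − 7/160·(0.956600+0.948900))/(1+7/160) = 9031/10000 ≈ 0.903100
step 4 [2y] swap r/2=643/18400: DF=(1 − 643/18400·(0.956600+0.948900+0.903100))/(1+643/18400) = 4357/5000 ≈ 0.871400
step 5 [2.5y] swap r/2=391/11309: DF=(1 − 391/11309·(0.956600+0.948900+0.903100+0.871400))/(1+391/11309) = 2109/2500 ≈ 0.843600
step 6 [3y] bond c/2=7/160: DF=(1714609/1600000 − 7/160·(0.956600+0.948900+0.903100+0.871400+0.843600))/(1+7/160) = 8371/10000 ≈ 0.837100
step 7 [3.5y] bond c/2=21/800: DF=(7743007/8000000 − 21/800·(0.956600+0.948900+0.903100+0.871400+0.843600+0.837100))/(1+21/800) = 403/500 ≈ 0.806000
step 8 [4y] swap r/2=2294/69373: DF=(1 − 2294/69373·(0.956600+0.948900+0.903100+0.871400+0.843600+0.837100+0.806000))/(1+2294/69373) = 3853/5000 ≈ 0.770600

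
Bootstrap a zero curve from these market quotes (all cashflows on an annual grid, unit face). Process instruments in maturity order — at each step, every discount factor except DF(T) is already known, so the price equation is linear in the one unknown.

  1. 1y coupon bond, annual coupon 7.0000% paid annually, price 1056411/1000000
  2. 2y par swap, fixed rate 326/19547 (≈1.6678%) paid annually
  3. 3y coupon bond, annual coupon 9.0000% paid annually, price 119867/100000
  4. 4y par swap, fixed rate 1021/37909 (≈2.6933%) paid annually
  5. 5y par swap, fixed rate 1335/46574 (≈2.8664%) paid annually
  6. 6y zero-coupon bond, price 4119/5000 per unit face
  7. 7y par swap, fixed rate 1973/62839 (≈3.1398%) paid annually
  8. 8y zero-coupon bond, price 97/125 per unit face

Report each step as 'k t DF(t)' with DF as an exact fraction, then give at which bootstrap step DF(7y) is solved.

1 1 9873/10000
2 2 4837/5000
3 3 9383/10000
4 4 8979/10000
5 5 1733/2000
6 6 4119/5000
7 7 8027/10000
8 8 97/125
DF(7y) is solved at step 7

step 1 [1y] bond c/1=7/100: DF=(1056411/1000000 − 7/100·(0))/(1+7/100) = 9873/10000 ≈ 0.987300
step 2 [2y] swap r/1=326/19547: DF=(1 − 326/19547·(0.987300))/(1+326/19547) = 4837/5000 ≈ 0.967400
step 3 [3y] bond c/1=9/100: DF=(119867/100000 − 9/100·(0.987300+0.967400))/(1+9/100) = 9383/10000 ≈ 0.938300
step 4 [4y] swap r/1=1021/37909: DF=(1 − 1021/37909·(0.987300+0.967400+0.938300))/(1+1021/37909) = 8979/10000 ≈ 0.897900
step 5 [5y] swap r/1=1335/46574: DF=(1 − 1335/46574·(0.987300+0.967400+0.938300+0.897900))/(1+1335/46574) = 1733/2000 ≈ 0.866500
step 6 [6y] zero: DF = P = 4119/5000 ≈ 0.823800
step 7 [7y] swap r/1=1973/62839: DF=(1 − 1973/62839·(0.987300+0.967400+0.938300+0.897900+0.866500+0.823800))/(1+1973/62839) = 8027/10000 ≈ 0.802700
step 8 [8y] zero: DF = P = 97/125 ≈ 0.776000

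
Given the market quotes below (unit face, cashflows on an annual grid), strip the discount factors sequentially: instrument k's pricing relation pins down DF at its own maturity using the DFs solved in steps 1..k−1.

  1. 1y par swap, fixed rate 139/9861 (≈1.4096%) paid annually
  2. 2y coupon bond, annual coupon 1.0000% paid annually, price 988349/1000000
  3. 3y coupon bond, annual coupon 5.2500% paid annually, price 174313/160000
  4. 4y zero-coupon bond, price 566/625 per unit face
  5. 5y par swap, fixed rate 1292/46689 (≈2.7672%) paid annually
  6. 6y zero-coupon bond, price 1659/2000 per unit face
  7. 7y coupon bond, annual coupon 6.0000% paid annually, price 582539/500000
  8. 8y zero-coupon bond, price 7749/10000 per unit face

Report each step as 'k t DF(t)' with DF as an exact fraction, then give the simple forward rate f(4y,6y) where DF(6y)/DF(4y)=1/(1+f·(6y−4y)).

step 1 [1y] swap r/1=139/9861: DF=(1 − 139/9861·(0))/(1+139/9861) = 9861/10000 ≈ 0.986100
step 2 [2y] bond c/1=1/100: DF=(988349/1000000 − 1/100·(0.986100))/(1+1/100) = 1211/1250 ≈ 0.968800
step 3 [3y] bond c/1=21/400: DF=(174313/160000 − 21/400·(0.986100+0.968800))/(1+21/400) = 586/625 ≈ 0.937600
step 4 [4y] zero: DF = P = 566/625 ≈ 0.905600
step 5 [5y] swap r/1=1292/46689: DF=(1 − 1292/46689·(0.986100+0.968800+0.937600+0.905600))/(1+1292/46689) = 2177/2500 ≈ 0.870800
step 6 [6y] zero: DF = P = 1659/2000 ≈ 0.829500
step 7 [7y] bond c/1=3/50: DF=(582539/500000 − 3/50·(0.986100+0.968800+0.937600+0.905600+0.870800+0.829500))/(1+3/50) = 7879/10000 ≈ 0.787900
step 8 [8y] zero: DF = P = 7749/10000 ≈ 0.774900

1 1 9861/10000
2 2 1211/1250
3 3 586/625
4 4 566/625
5 5 2177/2500
6 6 1659/2000
7 7 7879/10000
8 8 7749/10000
f(4y,6y) = ((566/625)/(1659/2000) − 1)/(2) = 761/16590 ≈ 4.5871%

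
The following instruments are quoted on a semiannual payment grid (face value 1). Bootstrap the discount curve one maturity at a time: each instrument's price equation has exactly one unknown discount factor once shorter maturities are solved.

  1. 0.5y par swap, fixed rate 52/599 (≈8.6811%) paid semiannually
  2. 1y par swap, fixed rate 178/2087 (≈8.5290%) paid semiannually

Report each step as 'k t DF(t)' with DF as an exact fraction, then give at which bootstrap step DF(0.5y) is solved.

step 1 [0.5y] swap r/2=26/599: DF=(1 − 26/599·(0))/(1+26/599) = 599/625 ≈ 0.958400
step 2 [1y] swap r/2=89/2087: DF=(1 − 89/2087·(0.958400))/(1+89/2087) = 9199/10000 ≈ 0.919900

1 1/2 599/625
2 1 9199/10000
DF(0.5y) is solved at step 1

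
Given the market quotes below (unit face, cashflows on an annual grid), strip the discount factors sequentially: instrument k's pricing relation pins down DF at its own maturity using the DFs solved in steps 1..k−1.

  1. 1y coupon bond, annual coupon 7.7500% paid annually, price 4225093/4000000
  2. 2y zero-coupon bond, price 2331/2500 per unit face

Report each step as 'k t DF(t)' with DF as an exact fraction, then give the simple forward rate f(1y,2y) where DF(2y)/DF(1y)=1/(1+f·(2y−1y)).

1 1 9803/10000
2 2 2331/2500
f(1y,2y) = ((9803/10000)/(2331/2500) − 1)/(1) = 479/9324 ≈ 5.1373%

step 1 [1y] bond c/1=31/400: DF=(4225093/4000000 − 31/400·(0))/(1+31/400) = 9803/10000 ≈ 0.980300
step 2 [2y] zero: DF = P = 2331/2500 ≈ 0.932400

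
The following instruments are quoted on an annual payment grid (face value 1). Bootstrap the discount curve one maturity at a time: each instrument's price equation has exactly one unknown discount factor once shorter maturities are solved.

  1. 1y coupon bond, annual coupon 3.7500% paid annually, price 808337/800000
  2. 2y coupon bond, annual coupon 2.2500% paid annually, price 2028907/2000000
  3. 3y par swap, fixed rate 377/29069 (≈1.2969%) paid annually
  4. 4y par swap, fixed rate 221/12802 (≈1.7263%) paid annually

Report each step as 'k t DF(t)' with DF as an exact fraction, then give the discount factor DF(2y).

step 1 [1y] bond c/1=3/80: DF=(808337/800000 − 3/80·(0))/(1+3/80) = 9739/10000 ≈ 0.973900
step 2 [2y] bond c/1=9/400: DF=(2028907/2000000 − 9/400·(0.973900))/(1+9/400) = 9707/10000 ≈ 0.970700
step 3 [3y] swap r/1=377/29069: DF=(1 − 377/29069·(0.973900+0.970700))/(1+377/29069) = 9623/10000 ≈ 0.962300
step 4 [4y] swap r/1=221/12802: DF=(1 − 221/12802·(0.973900+0.970700+0.962300))/(1+221/12802) = 9337/10000 ≈ 0.933700

1 1 9739/10000
2 2 9707/10000
3 3 9623/10000
4 4 9337/10000
DF(2y) = 9707/10000 ≈ 0.970700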